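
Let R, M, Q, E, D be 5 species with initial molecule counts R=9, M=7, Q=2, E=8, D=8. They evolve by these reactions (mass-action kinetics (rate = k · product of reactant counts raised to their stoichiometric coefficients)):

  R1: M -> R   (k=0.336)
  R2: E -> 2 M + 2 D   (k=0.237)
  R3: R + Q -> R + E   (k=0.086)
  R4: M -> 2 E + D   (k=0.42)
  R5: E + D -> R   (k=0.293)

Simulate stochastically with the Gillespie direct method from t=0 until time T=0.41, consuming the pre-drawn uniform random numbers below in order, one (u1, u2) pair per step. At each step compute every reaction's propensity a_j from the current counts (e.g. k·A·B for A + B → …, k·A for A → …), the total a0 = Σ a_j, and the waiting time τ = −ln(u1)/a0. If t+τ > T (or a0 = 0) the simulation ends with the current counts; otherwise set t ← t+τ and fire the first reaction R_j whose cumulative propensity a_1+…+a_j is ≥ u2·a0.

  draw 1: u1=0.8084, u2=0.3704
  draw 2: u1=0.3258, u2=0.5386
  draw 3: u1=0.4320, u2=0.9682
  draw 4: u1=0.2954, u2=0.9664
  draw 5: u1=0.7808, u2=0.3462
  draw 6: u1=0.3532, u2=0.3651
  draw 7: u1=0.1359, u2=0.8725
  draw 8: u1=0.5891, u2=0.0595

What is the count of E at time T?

E at T = 6

t=0.000: R=9 M=7 Q=2 E=8 D=8
Draw 1: a1=2.352, a2=1.896, a3=1.548, a4=2.940, a5=18.752, a0=27.488; τ=−ln(0.8084)/27.488=0.008 → t=0.008; u2·a0=0.3704·27.488=10.182; a1+…+a4=8.736 < 10.182 ≤ a1+…+a5=27.488 → R5 fires; R=10 M=7 Q=2 E=7 D=7
Draw 2: a1=2.352, a2=1.659, a3=1.720, a4=2.940, a5=14.357, a0=23.028; τ=−ln(0.3258)/23.028=0.049 → t=0.056; u2·a0=0.5386·23.028=12.403; a1+…+a4=8.671 < 12.403 ≤ a1+…+a5=23.028 → R5 fires; R=11 M=7 Q=2 E=6 D=6
Draw 3: a1=2.352, a2=1.422, a3=1.892, a4=2.940, a5=10.548, a0=19.154; τ=−ln(0.4320)/19.154=0.044 → t=0.100; u2·a0=0.9682·19.154=18.545; a1+…+a4=8.606 < 18.545 ≤ a1+…+a5=19.154 → R5 fires; R=12 M=7 Q=2 E=5 D=5
Draw 4: a1=2.352, a2=1.185, a3=2.064, a4=2.940, a5=7.325, a0=15.866; τ=−ln(0.2954)/15.866=0.077 → t=0.177; u2·a0=0.9664·15.866=15.333; a1+…+a4=8.541 < 15.333 ≤ a1+…+a5=15.866 → R5 fires; R=13 M=7 Q=2 E=4 D=4
Draw 5: a1=2.352, a2=0.948, a3=2.236, a4=2.940, a5=4.688, a0=13.164; τ=−ln(0.7808)/13.164=0.019 → t=0.196; u2·a0=0.3462·13.164=4.557; a1+a2=3.300 < 4.557 ≤ a1+…+a3=5.536 → R3 fires; R=13 M=7 Q=1 E=5 D=4
Draw 6: a1=2.352, a2=1.185, a3=1.118, a4=2.940, a5=5.860, a0=13.455; τ=−ln(0.3532)/13.455=0.077 → t=0.273; u2·a0=0.3651·13.455=4.912; a1+…+a3=4.655 < 4.912 ≤ a1+…+a4=7.595 → R4 fires; R=13 M=6 Q=1 E=7 D=5
Draw 7: a1=2.016, a2=1.659, a3=1.118, a4=2.520, a5=10.255, a0=17.568; τ=−ln(0.1359)/17.568=0.114 → t=0.387; u2·a0=0.8725·17.568=15.328; a1+…+a4=7.313 < 15.328 ≤ a1+…+a5=17.568 → R5 fires; R=14 M=6 Q=1 E=6 D=4
Draw 8: a1=2.016, a2=1.422, a3=1.204, a4=2.520, a5=7.032, a0=14.194; τ=−ln(0.5891)/14.194=0.037 → t=0.424 > T=0.41: stop.
Read off E at T=0.41: 6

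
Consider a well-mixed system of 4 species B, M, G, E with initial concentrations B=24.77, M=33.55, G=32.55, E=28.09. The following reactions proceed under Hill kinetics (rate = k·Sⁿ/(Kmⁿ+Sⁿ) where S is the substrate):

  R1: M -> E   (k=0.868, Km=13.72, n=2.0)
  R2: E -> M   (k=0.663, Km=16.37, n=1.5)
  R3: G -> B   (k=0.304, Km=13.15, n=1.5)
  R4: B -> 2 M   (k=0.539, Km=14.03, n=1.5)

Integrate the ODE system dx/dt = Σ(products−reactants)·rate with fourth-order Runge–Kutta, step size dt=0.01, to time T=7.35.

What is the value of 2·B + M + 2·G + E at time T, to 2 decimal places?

Value at T = 176.28

Check how each reaction changes W = 2·B + M + 2·G + E (weight of products minus weight of reactants):
R1: M -> E: (1·1) − (1·1) = 1 − 1 = 0
R2: E -> M: (1·1) − (1·1) = 1 − 1 = 0
R3: G -> B: (2·1) − (2·1) = 2 − 2 = 0
R4: B -> 2 M: (1·2) − (2·1) = 2 − 2 = 0
Every reaction leaves W unchanged, so W is conserved and no simulation is needed: W(T) = W(0) = 2·24.77 + 33.55 + 2·32.55 + 28.09 = 176.28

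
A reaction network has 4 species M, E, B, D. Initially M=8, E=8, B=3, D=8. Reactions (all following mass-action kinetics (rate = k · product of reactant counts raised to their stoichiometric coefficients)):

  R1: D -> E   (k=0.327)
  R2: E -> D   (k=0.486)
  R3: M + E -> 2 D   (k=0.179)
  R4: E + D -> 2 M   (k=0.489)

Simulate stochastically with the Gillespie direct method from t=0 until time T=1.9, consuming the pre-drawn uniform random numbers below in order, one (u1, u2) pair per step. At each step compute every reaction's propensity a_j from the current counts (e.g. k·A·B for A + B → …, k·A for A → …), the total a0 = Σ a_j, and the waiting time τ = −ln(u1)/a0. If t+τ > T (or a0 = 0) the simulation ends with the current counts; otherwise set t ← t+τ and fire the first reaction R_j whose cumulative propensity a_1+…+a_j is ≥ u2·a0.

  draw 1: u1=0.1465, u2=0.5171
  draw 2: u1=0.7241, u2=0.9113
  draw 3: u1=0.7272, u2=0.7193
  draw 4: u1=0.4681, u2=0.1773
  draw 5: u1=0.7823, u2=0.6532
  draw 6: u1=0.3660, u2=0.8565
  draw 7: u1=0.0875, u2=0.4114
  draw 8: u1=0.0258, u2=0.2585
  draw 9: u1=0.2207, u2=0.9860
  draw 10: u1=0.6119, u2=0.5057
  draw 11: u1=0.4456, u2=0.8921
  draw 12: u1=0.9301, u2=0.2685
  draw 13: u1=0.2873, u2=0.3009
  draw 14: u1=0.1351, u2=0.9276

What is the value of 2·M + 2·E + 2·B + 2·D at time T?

Value at T = 54

Check how each reaction changes W = 2·M + 2·E + 2·B + 2·D (weight of products minus weight of reactants):
R1: D -> E: (2·1) − (2·1) = 2 − 2 = 0
R2: E -> D: (2·1) − (2·1) = 2 − 2 = 0
R3: M + E -> 2 D: (2·2) − (2·1 + 2·1) = 4 − 4 = 0
R4: E + D -> 2 M: (2·2) − (2·1 + 2·1) = 4 − 4 = 0
Every reaction leaves W unchanged, so W is conserved and no simulation is needed: W(T) = W(0) = 2·8 + 2·8 + 2·3 + 2·8 = 54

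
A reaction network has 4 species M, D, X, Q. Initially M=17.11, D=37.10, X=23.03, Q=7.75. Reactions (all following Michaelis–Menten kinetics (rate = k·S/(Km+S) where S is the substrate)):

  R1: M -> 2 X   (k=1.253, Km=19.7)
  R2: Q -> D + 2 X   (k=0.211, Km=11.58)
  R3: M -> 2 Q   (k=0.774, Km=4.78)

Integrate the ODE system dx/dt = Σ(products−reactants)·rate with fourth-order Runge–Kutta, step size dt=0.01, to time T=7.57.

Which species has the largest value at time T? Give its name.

Dominant species at T: D

RK4 with dt=0.01: 757 steps to T=7.57. Trajectory (selected grid times):
t=0.00: M=17.11 D=37.10 X=23.03 Q=7.75
t=0.84: M=16.12 D=37.17 X=24.14 Q=8.69
t=1.68: M=15.16 D=37.25 X=25.23 Q=9.60
t=2.52: M=14.22 D=37.33 X=26.29 Q=10.50
t=3.36: M=13.30 D=37.42 X=27.33 Q=11.38
t=4.21: M=12.40 D=37.51 X=28.35 Q=12.25
t=5.05: M=11.54 D=37.60 X=29.33 Q=13.09
t=5.89: M=10.71 D=37.70 X=30.28 Q=13.90
t=6.73: M=9.90 D=37.80 X=31.20 Q=14.69
t=7.57: M=9.13 D=37.90 X=32.09 Q=15.46
At T=7.57: M=9.13 D=37.90 X=32.09 Q=15.46; the largest is D.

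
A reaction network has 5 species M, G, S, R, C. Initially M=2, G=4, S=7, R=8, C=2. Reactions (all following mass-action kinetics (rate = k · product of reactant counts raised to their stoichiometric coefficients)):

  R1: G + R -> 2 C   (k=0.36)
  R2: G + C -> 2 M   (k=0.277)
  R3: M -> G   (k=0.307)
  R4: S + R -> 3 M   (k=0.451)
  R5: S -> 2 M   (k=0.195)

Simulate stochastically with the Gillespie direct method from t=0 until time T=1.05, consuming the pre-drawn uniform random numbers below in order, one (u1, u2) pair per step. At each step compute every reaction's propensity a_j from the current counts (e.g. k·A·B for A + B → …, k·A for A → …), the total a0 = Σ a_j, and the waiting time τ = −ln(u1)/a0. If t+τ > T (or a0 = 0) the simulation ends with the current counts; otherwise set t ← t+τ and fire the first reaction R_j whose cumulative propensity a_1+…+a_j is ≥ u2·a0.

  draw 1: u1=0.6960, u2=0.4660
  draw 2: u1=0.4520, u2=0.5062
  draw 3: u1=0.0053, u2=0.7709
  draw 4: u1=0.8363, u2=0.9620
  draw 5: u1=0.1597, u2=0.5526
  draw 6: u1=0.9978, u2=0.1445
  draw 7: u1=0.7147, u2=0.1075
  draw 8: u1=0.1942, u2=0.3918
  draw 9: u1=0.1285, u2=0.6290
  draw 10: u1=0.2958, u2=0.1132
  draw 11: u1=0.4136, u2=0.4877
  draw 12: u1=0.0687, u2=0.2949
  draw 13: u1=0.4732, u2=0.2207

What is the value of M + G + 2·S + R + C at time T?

Value at T = 30

Check how each reaction changes W = M + G + 2·S + R + C (weight of products minus weight of reactants):
R1: G + R -> 2 C: (1·2) − (1·1 + 1·1) = 2 − 2 = 0
R2: G + C -> 2 M: (1·2) − (1·1 + 1·1) = 2 − 2 = 0
R3: M -> G: (1·1) − (1·1) = 1 − 1 = 0
R4: S + R -> 3 M: (1·3) − (2·1 + 1·1) = 3 − 3 = 0
R5: S -> 2 M: (1·2) − (2·1) = 2 − 2 = 0
Every reaction leaves W unchanged, so W is conserved and no simulation is needed: W(T) = W(0) = 2 + 4 + 2·7 + 8 + 2 = 30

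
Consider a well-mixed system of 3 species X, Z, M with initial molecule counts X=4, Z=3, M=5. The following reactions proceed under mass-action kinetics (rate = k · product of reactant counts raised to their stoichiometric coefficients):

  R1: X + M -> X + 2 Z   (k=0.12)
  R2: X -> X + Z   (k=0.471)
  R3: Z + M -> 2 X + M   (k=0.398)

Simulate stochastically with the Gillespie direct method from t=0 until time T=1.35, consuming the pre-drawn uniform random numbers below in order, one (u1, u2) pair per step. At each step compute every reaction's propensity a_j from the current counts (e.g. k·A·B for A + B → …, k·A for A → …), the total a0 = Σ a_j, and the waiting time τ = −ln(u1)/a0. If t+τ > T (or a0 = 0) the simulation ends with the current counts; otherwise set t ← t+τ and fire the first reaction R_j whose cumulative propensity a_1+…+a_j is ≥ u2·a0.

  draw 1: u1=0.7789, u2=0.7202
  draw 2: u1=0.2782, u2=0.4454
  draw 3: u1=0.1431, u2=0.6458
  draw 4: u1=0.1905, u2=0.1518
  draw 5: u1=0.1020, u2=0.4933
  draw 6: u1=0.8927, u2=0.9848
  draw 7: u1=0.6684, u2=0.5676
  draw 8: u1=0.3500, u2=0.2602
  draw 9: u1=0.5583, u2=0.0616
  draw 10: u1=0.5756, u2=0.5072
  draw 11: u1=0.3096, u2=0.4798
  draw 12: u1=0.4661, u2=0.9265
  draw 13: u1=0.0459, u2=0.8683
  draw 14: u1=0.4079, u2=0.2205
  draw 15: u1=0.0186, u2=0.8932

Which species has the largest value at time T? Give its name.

t=0.000: X=4 Z=3 M=5
Draw 1: a1=2.400, a2=1.884, a3=5.970, a0=10.254; τ=−ln(0.7789)/10.254=0.024 → t=0.024; u2·a0=0.7202·10.254=7.385; a1+a2=4.284 < 7.385 ≤ a1+…+a3=10.254 → R3 fires; X=6 Z=2 M=5
Draw 2: a1=3.600, a2=2.826, a3=3.980, a0=10.406; τ=−ln(0.2782)/10.406=0.123 → t=0.147; u2·a0=0.4454·10.406=4.635; a1=3.600 < 4.635 ≤ a1+a2=6.426 → R2 fires; X=6 Z=3 M=5
Draw 3: a1=3.600, a2=2.826, a3=5.970, a0=12.396; τ=−ln(0.1431)/12.396=0.157 → t=0.304; u2·a0=0.6458·12.396=8.005; a1+a2=6.426 < 8.005 ≤ a1+…+a3=12.396 → R3 fires; X=8 Z=2 M=5
Draw 4: a1=4.800, a2=3.768, a3=3.980, a0=12.548; τ=−ln(0.1905)/12.548=0.132 → t=0.436; u2·a0=0.1518·12.548=1.905 ≤ a1=4.800 → R1 fires; X=8 Z=4 M=4
Draw 5: a1=3.840, a2=3.768, a3=6.368, a0=13.976; τ=−ln(0.1020)/13.976=0.163 → t=0.600; u2·a0=0.4933·13.976=6.894; a1=3.840 < 6.894 ≤ a1+a2=7.608 → R2 fires; X=8 Z=5 M=4
Draw 6: a1=3.840, a2=3.768, a3=7.960, a0=15.568; τ=−ln(0.8927)/15.568=0.007 → t=0.607; u2·a0=0.9848·15.568=15.331; a1+a2=7.608 < 15.331 ≤ a1+…+a3=15.568 → R3 fires; X=10 Z=4 M=4
Draw 7: a1=4.800, a2=4.710, a3=6.368, a0=15.878; τ=−ln(0.6684)/15.878=0.025 → t=0.632; u2·a0=0.5676·15.878=9.012; a1=4.800 < 9.012 ≤ a1+a2=9.510 → R2 fires; X=10 Z=5 M=4
Draw 8: a1=4.800, a2=4.710, a3=7.960, a0=17.470; τ=−ln(0.3500)/17.470=0.060 → t=0.692; u2·a0=0.2602·17.470=4.546 ≤ a1=4.800 → R1 fires; X=10 Z=7 M=3
Draw 9: a1=3.600, a2=4.710, a3=8.358, a0=16.668; τ=−ln(0.5583)/16.668=0.035 → t=0.727; u2·a0=0.0616·16.668=1.027 ≤ a1=3.600 → R1 fires; X=10 Z=9 M=2
Draw 10: a1=2.400, a2=4.710, a3=7.164, a0=14.274; τ=−ln(0.5756)/14.274=0.039 → t=0.766; u2·a0=0.5072·14.274=7.240; a1+a2=7.110 < 7.240 ≤ a1+…+a3=14.274 → R3 fires; X=12 Z=8 M=2
Draw 11: a1=2.880, a2=5.652, a3=6.368, a0=14.900; τ=−ln(0.3096)/14.900=0.079 → t=0.845; u2·a0=0.4798·14.900=7.149; a1=2.880 < 7.149 ≤ a1+a2=8.532 → R2 fires; X=12 Z=9 M=2
Draw 12: a1=2.880, a2=5.652, a3=7.164, a0=15.696; τ=−ln(0.4661)/15.696=0.049 → t=0.893; u2·a0=0.9265·15.696=14.542; a1+a2=8.532 < 14.542 ≤ a1+…+a3=15.696 → R3 fires; X=14 Z=8 M=2
Draw 13: a1=3.360, a2=6.594, a3=6.368, a0=16.322; τ=−ln(0.0459)/16.322=0.189 → t=1.082; u2·a0=0.8683·16.322=14.172; a1+a2=9.954 < 14.172 ≤ a1+…+a3=16.322 → R3 fires; X=16 Z=7 M=2
Draw 14: a1=3.840, a2=7.536, a3=5.572, a0=16.948; τ=−ln(0.4079)/16.948=0.053 → t=1.135; u2·a0=0.2205·16.948=3.737 ≤ a1=3.840 → R1 fires; X=16 Z=9 M=1
Draw 15: a1=1.920, a2=7.536, a3=3.582, a0=13.038; τ=−ln(0.0186)/13.038=0.306 → t=1.441 > T=1.35: stop.
At T=1.35: X=16 Z=9 M=1; the largest is X.

Dominant species at T: X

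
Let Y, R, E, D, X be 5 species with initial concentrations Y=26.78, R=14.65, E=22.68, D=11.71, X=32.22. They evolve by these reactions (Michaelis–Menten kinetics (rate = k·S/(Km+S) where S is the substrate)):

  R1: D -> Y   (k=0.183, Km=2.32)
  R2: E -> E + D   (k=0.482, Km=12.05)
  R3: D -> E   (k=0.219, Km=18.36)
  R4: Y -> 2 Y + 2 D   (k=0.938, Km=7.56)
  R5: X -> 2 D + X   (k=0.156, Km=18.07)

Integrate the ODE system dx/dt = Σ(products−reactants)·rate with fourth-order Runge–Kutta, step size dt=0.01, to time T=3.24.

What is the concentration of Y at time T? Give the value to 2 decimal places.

Y at T = 29.69

RK4 with dt=0.01: 324 steps to T=3.24. Trajectory (selected grid times):
t=0.00: Y=26.78 R=14.65 E=22.68 D=11.71 X=32.22
t=0.36: Y=27.10 R=14.65 E=22.71 D=12.34 X=32.22
t=0.72: Y=27.42 R=14.65 E=22.74 D=12.96 X=32.22
t=1.08: Y=27.74 R=14.65 E=22.78 D=13.59 X=32.22
t=1.44: Y=28.06 R=14.65 E=22.81 D=14.22 X=32.22
t=1.80: Y=28.39 R=14.65 E=22.85 D=14.84 X=32.22
t=2.16: Y=28.71 R=14.65 E=22.88 D=15.47 X=32.22
t=2.52: Y=29.03 R=14.65 E=22.92 D=16.10 X=32.22
t=2.88: Y=29.36 R=14.65 E=22.95 D=16.72 X=32.22
t=3.24: Y=29.69 R=14.65 E=22.99 D=17.35 X=32.22
Read off Y at T=3.24: 29.69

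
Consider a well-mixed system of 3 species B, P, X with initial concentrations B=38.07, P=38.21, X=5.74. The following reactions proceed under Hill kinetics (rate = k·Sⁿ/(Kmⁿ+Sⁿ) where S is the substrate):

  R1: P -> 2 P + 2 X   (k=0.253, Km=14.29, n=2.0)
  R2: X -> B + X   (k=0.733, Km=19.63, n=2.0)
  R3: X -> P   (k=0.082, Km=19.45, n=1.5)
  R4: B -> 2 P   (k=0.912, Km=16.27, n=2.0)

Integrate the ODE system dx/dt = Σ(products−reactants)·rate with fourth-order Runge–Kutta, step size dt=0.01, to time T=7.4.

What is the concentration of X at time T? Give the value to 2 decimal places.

X at T = 9.02

RK4 with dt=0.01: 740 steps to T=7.4. Trajectory (selected grid times):
t=0.00: B=38.07 P=38.21 X=5.74
t=0.82: B=37.49 P=39.66 X=6.10
t=1.64: B=36.92 P=41.11 X=6.45
t=2.47: B=36.35 P=42.58 X=6.82
t=3.29: B=35.79 P=44.02 X=7.18
t=4.11: B=35.25 P=45.46 X=7.55
t=4.93: B=34.72 P=46.89 X=7.91
t=5.76: B=34.19 P=48.33 X=8.28
t=6.58: B=33.67 P=49.76 X=8.65
t=7.40: B=33.17 P=51.17 X=9.02
Read off X at T=7.4: 9.02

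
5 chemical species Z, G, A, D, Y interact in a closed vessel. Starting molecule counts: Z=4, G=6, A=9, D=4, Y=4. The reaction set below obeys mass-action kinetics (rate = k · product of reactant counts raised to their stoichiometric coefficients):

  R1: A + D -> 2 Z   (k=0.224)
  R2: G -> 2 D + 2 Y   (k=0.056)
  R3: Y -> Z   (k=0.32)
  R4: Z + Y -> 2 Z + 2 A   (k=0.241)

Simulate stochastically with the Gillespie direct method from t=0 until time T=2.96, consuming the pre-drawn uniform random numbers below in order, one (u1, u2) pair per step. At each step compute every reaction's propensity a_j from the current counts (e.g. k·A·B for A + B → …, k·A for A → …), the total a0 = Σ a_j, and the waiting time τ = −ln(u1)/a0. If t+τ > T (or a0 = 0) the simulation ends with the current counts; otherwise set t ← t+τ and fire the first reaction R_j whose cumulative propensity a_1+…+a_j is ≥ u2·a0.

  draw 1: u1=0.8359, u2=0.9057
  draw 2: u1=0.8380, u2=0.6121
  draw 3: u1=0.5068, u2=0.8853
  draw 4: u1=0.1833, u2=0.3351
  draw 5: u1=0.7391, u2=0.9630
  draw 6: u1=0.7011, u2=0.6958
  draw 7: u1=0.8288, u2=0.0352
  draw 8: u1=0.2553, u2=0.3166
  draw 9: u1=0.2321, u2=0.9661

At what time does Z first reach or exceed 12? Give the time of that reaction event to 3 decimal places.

Threshold first reached at t = 0.276

t=0.000: Z=4 G=6 A=9 D=4 Y=4
Draw 1: a1=8.064, a2=0.336, a3=1.280, a4=3.856, a0=13.536; τ=−ln(0.8359)/13.536=0.013 → t=0.013; u2·a0=0.9057·13.536=12.260; a1+…+a3=9.680 < 12.260 ≤ a1+…+a4=13.536 → R4 fires; Z=5 G=6 A=11 D=4 Y=3
Draw 2: a1=9.856, a2=0.336, a3=0.960, a4=3.615, a0=14.767; τ=−ln(0.8380)/14.767=0.012 → t=0.025; u2·a0=0.6121·14.767=9.039 ≤ a1=9.856 → R1 fires; Z=7 G=6 A=10 D=3 Y=3
Draw 3: a1=6.720, a2=0.336, a3=0.960, a4=5.061, a0=13.077; τ=−ln(0.5068)/13.077=0.052 → t=0.077; u2·a0=0.8853·13.077=11.577; a1+…+a3=8.016 < 11.577 ≤ a1+…+a4=13.077 → R4 fires; Z=8 G=6 A=12 D=3 Y=2
Draw 4: a1=8.064, a2=0.336, a3=0.640, a4=3.856, a0=12.896; τ=−ln(0.1833)/12.896=0.132 → t=0.209; u2·a0=0.3351·12.896=4.321 ≤ a1=8.064 → R1 fires; Z=10 G=6 A=11 D=2 Y=2
Draw 5: a1=4.928, a2=0.336, a3=0.640, a4=4.820, a0=10.724; τ=−ln(0.7391)/10.724=0.028 → t=0.237; u2·a0=0.9630·10.724=10.327; a1+…+a3=5.904 < 10.327 ≤ a1+…+a4=10.724 → R4 fires; Z=11 G=6 A=13 D=2 Y=1
Draw 6: a1=5.824, a2=0.336, a3=0.320, a4=2.651, a0=9.131; τ=−ln(0.7011)/9.131=0.039 → t=0.276; u2·a0=0.6958·9.131=6.353; a1+a2=6.160 < 6.353 ≤ a1+…+a3=6.480 → R3 fires; Z=12 G=6 A=13 D=2 Y=0
Draw 7: a1=5.824, a2=0.336, a3=0.000, a4=0.000, a0=6.160; τ=−ln(0.8288)/6.160=0.030 → t=0.306; u2·a0=0.0352·6.160=0.217 ≤ a1=5.824 → R1 fires; Z=14 G=6 A=12 D=1 Y=0
Draw 8: a1=2.688, a2=0.336, a3=0.000, a4=0.000, a0=3.024; τ=−ln(0.2553)/3.024=0.451 → t=0.758; u2·a0=0.3166·3.024=0.957 ≤ a1=2.688 → R1 fires; Z=16 G=6 A=11 D=0 Y=0
Draw 9: a1=0.000, a2=0.336, a3=0.000, a4=0.000, a0=0.336; τ=−ln(0.2321)/0.336=4.347 → t=5.105 > T=2.96: stop.
Z first becomes ≥ 12 when it reaches 12 at the event at t=0.276.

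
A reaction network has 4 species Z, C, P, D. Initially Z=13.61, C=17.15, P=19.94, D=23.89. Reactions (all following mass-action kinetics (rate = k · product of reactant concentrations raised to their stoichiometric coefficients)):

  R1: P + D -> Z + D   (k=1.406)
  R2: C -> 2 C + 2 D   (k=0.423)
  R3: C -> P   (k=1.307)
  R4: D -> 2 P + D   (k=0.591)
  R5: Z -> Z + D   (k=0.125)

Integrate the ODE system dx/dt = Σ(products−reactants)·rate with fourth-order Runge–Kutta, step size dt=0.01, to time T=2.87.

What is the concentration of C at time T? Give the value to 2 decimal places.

RK4 with dt=0.01: 287 steps to T=2.87. Trajectory (selected grid times):
t=0.00: Z=13.61 C=17.15 P=19.94 D=23.89
t=0.32: Z=48.63 C=12.92 P=1.26 D=29.48
t=0.64: Z=65.66 C=9.74 P=1.11 D=34.81
t=0.96: Z=83.46 C=7.34 P=1.01 D=40.09
t=1.28: Z=102.38 C=5.53 P=0.96 D=45.53
t=1.59: Z=122.08 C=4.21 P=0.92 D=51.14
t=1.91: Z=144.15 C=3.17 P=0.89 D=57.45
t=2.23: Z=168.35 C=2.39 P=0.88 D=64.44
t=2.55: Z=195.06 C=1.80 P=0.86 D=72.26
t=2.87: Z=224.69 C=1.36 P=0.86 D=81.07
Read off C at T=2.87: 1.36

C at T = 1.36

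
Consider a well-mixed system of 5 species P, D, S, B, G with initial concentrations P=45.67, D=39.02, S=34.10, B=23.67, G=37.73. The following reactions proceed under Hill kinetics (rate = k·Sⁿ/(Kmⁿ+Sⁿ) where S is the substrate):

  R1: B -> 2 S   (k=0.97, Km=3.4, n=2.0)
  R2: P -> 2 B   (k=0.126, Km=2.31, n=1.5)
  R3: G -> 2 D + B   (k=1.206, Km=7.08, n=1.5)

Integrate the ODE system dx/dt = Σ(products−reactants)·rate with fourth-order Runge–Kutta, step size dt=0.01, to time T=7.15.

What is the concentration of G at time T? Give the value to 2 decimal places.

RK4 with dt=0.01: 715 steps to T=7.15. Trajectory (selected grid times):
t=0.00: P=45.67 D=39.02 S=34.10 B=23.67 G=37.73
t=0.79: P=45.57 D=40.78 S=35.60 B=24.00 G=36.85
t=1.59: P=45.47 D=42.56 S=37.12 B=24.32 G=35.96
t=2.38: P=45.37 D=44.31 S=38.63 B=24.64 G=35.09
t=3.18: P=45.27 D=46.07 S=40.15 B=24.96 G=34.20
t=3.97: P=45.18 D=47.81 S=41.66 B=25.28 G=33.33
t=4.77: P=45.08 D=49.57 S=43.18 B=25.59 G=32.46
t=5.56: P=44.98 D=51.29 S=44.69 B=25.90 G=31.59
t=6.36: P=44.88 D=53.03 S=46.21 B=26.20 G=30.72
t=7.15: P=44.78 D=54.75 S=47.72 B=26.50 G=29.87
Read off G at T=7.15: 29.87

G at T = 29.87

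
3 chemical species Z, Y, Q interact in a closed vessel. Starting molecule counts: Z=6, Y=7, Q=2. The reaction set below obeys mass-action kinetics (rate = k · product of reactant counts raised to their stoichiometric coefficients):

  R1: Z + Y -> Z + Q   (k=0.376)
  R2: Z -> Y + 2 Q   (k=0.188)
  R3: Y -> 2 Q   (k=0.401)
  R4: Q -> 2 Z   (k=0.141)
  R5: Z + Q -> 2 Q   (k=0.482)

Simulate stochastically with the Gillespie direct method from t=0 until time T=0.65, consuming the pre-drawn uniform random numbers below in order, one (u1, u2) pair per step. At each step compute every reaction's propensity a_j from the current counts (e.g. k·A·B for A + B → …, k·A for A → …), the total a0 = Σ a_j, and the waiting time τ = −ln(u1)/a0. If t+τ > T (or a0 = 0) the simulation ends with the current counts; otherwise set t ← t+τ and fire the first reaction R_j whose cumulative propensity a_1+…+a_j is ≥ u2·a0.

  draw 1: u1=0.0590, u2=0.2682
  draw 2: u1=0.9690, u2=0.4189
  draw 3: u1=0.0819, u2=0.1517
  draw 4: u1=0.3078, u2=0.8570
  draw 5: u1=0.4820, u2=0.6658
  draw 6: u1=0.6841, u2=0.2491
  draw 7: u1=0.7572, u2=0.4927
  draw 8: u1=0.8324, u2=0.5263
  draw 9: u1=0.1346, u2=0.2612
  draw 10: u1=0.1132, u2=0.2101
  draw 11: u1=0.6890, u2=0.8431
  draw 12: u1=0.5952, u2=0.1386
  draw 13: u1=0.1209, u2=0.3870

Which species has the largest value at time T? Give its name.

Dominant species at T: Q

t=0.000: Z=6 Y=7 Q=2
Draw 1: a1=15.792, a2=1.128, a3=2.807, a4=0.282, a5=5.784, a0=25.793; τ=−ln(0.0590)/25.793=0.110 → t=0.110; u2·a0=0.2682·25.793=6.918 ≤ a1=15.792 → R1 fires; Z=6 Y=6 Q=3
Draw 2: a1=13.536, a2=1.128, a3=2.406, a4=0.423, a5=8.676, a0=26.169; τ=−ln(0.9690)/26.169=0.001 → t=0.111; u2·a0=0.4189·26.169=10.962 ≤ a1=13.536 → R1 fires; Z=6 Y=5 Q=4
Draw 3: a1=11.280, a2=1.128, a3=2.005, a4=0.564, a5=11.568, a0=26.545; τ=−ln(0.0819)/26.545=0.094 → t=0.205; u2·a0=0.1517·26.545=4.027 ≤ a1=11.280 → R1 fires; Z=6 Y=4 Q=5
Draw 4: a1=9.024, a2=1.128, a3=1.604, a4=0.705, a5=14.460, a0=26.921; τ=−ln(0.3078)/26.921=0.044 → t=0.249; u2·a0=0.8570·26.921=23.071; a1+…+a4=12.461 < 23.071 ≤ a1+…+a5=26.921 → R5 fires; Z=5 Y=4 Q=6
Draw 5: a1=7.520, a2=0.940, a3=1.604, a4=0.846, a5=14.460, a0=25.370; τ=−ln(0.4820)/25.370=0.029 → t=0.278; u2·a0=0.6658·25.370=16.891; a1+…+a4=10.910 < 16.891 ≤ a1+…+a5=25.370 → R5 fires; Z=4 Y=4 Q=7
Draw 6: a1=6.016, a2=0.752, a3=1.604, a4=0.987, a5=13.496, a0=22.855; τ=−ln(0.6841)/22.855=0.017 → t=0.294; u2·a0=0.2491·22.855=5.693 ≤ a1=6.016 → R1 fires; Z=4 Y=3 Q=8
Draw 7: a1=4.512, a2=0.752, a3=1.203, a4=1.128, a5=15.424, a0=23.019; τ=−ln(0.7572)/23.019=0.012 → t=0.306; u2·a0=0.4927·23.019=11.341; a1+…+a4=7.595 < 11.341 ≤ a1+…+a5=23.019 → R5 fires; Z=3 Y=3 Q=9
Draw 8: a1=3.384, a2=0.564, a3=1.203, a4=1.269, a5=13.014, a0=19.434; τ=−ln(0.8324)/19.434=0.009 → t=0.316; u2·a0=0.5263·19.434=10.228; a1+…+a4=6.420 < 10.228 ≤ a1+…+a5=19.434 → R5 fires; Z=2 Y=3 Q=10
Draw 9: a1=2.256, a2=0.376, a3=1.203, a4=1.410, a5=9.640, a0=14.885; τ=−ln(0.1346)/14.885=0.135 → t=0.451; u2·a0=0.2612·14.885=3.888; a1+…+a3=3.835 < 3.888 ≤ a1+…+a4=5.245 → R4 fires; Z=4 Y=3 Q=9
Draw 10: a1=4.512, a2=0.752, a3=1.203, a4=1.269, a5=17.352, a0=25.088; τ=−ln(0.1132)/25.088=0.087 → t=0.537; u2·a0=0.2101·25.088=5.271; a1+a2=5.264 < 5.271 ≤ a1+…+a3=6.467 → R3 fires; Z=4 Y=2 Q=11
Draw 11: a1=3.008, a2=0.752, a3=0.802, a4=1.551, a5=21.208, a0=27.321; τ=−ln(0.6890)/27.321=0.014 → t=0.551; u2·a0=0.8431·27.321=23.034; a1+…+a4=6.113 < 23.034 ≤ a1+…+a5=27.321 → R5 fires; Z=3 Y=2 Q=12
Draw 12: a1=2.256, a2=0.564, a3=0.802, a4=1.692, a5=17.352, a0=22.666; τ=−ln(0.5952)/22.666=0.023 → t=0.574; u2·a0=0.1386·22.666=3.142; a1+a2=2.820 < 3.142 ≤ a1+…+a3=3.622 → R3 fires; Z=3 Y=1 Q=14
Draw 13: a1=1.128, a2=0.564, a3=0.401, a4=1.974, a5=20.244, a0=24.311; τ=−ln(0.1209)/24.311=0.087 → t=0.661 > T=0.65: stop.
At T=0.65: Z=3 Y=1 Q=14; the largest is Q.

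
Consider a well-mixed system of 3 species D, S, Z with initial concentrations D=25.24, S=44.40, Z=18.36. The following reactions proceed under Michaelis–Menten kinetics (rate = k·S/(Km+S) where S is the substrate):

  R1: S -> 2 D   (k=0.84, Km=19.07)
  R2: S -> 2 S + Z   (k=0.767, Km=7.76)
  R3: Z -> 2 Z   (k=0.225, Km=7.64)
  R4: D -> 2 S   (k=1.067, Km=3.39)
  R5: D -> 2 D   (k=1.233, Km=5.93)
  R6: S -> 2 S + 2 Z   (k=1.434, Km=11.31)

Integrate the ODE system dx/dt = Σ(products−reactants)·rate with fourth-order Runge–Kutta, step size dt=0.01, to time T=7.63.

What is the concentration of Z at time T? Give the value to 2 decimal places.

Z at T = 43.04

RK4 with dt=0.01: 763 steps to T=7.63. Trajectory (selected grid times):
t=0.00: D=25.24 S=44.40 Z=18.36
t=0.85: D=26.30 S=47.03 Z=21.01
t=1.70: D=27.38 S=49.68 Z=23.69
t=2.54: D=28.46 S=52.31 Z=26.36
t=3.39: D=29.57 S=54.99 Z=29.10
t=4.24: D=30.70 S=57.67 Z=31.85
t=5.09: D=31.84 S=60.37 Z=34.63
t=5.93: D=32.98 S=63.04 Z=37.40
t=6.78: D=34.15 S=65.76 Z=40.21
t=7.63: D=35.33 S=68.48 Z=43.04
Read off Z at T=7.63: 43.04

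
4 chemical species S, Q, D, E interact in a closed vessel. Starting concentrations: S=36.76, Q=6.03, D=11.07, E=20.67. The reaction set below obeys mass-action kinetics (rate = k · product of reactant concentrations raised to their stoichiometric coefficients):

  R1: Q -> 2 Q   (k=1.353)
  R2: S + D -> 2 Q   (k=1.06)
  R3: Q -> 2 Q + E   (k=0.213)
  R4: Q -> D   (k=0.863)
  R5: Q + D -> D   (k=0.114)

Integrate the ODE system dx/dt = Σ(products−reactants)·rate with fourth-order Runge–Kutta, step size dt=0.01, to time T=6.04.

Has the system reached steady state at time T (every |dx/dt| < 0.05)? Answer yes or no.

RK4 with dt=0.01: 604 steps to T=6.04. Trajectory (selected grid times):
t=0.00: S=36.76 Q=6.03 D=11.07 E=20.67
t=0.67: S=4.08 Q=81.95 D=7.87 E=27.95
t=1.34: S=0.00 Q=22.04 D=37.58 E=36.29
t=2.01: S=0.00 Q=1.57 D=42.18 E=37.42
t=2.68: S=0.00 Q=0.10 D=42.48 E=37.50
t=3.36: S=0.00 Q=0.01 D=42.50 E=37.50
t=4.03: S=0.00 Q=0.00 D=42.50 E=37.50
t=4.70: S=0.00 Q=0.00 D=42.50 E=37.50
t=5.37: S=0.00 Q=0.00 D=42.50 E=37.50
t=6.04: S=0.00 Q=0.00 D=42.50 E=37.50
Rates at T: R1=0.0000, R2=0.0000, R3=0.0000, R4=0.0000, R5=0.0000
dx/dt at T (Σ net stoichiometry × rate): S=-0.0000, Q=-0.0000, D=+0.0000, E=+0.0000
Largest |dx/dt| is |-0.0000| (Q) < 0.05 → steady.

Steady state at T: yes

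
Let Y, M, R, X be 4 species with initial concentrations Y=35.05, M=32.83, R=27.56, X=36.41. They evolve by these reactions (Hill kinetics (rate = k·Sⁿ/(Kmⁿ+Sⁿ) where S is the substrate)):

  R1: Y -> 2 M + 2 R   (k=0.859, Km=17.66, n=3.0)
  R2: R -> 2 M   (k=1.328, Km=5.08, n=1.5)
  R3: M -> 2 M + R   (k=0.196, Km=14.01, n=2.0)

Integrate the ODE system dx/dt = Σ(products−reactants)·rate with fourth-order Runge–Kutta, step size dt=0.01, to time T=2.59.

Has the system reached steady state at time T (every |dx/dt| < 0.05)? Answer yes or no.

Steady state at T: no

RK4 with dt=0.01: 259 steps to T=2.59. Trajectory (selected grid times):
t=0.00: Y=35.05 M=32.83 R=27.56 X=36.41
t=0.29: Y=34.83 M=34.03 R=27.69 X=36.41
t=0.58: Y=34.61 M=35.24 R=27.82 X=36.41
t=0.86: Y=34.40 M=36.40 R=27.95 X=36.41
t=1.15: Y=34.18 M=37.60 R=28.08 X=36.41
t=1.44: Y=33.96 M=38.80 R=28.21 X=36.41
t=1.73: Y=33.74 M=40.01 R=28.34 X=36.41
t=2.01: Y=33.53 M=41.17 R=28.46 X=36.41
t=2.30: Y=33.31 M=42.37 R=28.59 X=36.41
t=2.59: Y=33.10 M=43.57 R=28.72 X=36.41
Rates at T: R1=0.7457, R2=1.2360, R3=0.1776
dx/dt at T (Σ net stoichiometry × rate): Y=-0.7457, M=+4.1411, R=+0.4330, X=+0.0000
Largest |dx/dt| is |+4.1411| (M) ≥ 0.05 → not steady.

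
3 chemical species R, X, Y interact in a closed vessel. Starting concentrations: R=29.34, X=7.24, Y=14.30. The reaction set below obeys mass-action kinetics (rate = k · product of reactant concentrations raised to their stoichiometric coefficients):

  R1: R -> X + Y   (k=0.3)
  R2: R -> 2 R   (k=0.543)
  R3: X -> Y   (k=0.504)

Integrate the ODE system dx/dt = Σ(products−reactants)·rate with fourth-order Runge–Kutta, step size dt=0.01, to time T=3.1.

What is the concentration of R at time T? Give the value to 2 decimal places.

R at T = 62.32

RK4 with dt=0.01: 310 steps to T=3.1. Trajectory (selected grid times):
t=0.00: R=29.34 X=7.24 Y=14.30
t=0.34: R=31.87 X=8.97 Y=18.81
t=0.69: R=34.70 X=10.73 Y=24.04
t=1.03: R=37.68 X=12.43 Y=29.71
t=1.38: R=41.03 X=14.21 Y=36.19
t=1.72: R=44.56 X=15.99 Y=43.14
t=2.07: R=48.52 X=17.89 Y=51.01
t=2.41: R=52.70 X=19.82 Y=59.40
t=2.76: R=57.38 X=21.91 Y=68.85
t=3.10: R=62.32 X=24.07 Y=78.89
Read off R at T=3.1: 62.32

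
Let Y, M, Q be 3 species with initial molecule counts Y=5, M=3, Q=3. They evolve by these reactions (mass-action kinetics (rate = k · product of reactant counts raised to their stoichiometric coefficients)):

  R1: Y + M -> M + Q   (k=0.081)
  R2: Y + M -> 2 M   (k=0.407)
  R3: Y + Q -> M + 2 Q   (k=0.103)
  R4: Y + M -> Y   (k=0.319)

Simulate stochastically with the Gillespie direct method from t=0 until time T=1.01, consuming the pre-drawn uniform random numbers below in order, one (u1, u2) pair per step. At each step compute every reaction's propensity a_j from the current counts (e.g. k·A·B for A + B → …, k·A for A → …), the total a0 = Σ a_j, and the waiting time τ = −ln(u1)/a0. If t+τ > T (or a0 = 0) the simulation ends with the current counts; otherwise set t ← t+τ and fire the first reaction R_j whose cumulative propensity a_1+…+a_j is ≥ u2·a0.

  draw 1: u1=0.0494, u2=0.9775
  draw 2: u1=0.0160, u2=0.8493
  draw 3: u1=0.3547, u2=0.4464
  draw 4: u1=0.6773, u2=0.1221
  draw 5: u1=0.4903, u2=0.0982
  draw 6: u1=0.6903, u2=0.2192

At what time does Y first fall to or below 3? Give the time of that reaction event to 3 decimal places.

t=0.000: Y=5 M=3 Q=3
Draw 1: a1=1.215, a2=6.105, a3=1.545, a4=4.785, a0=13.650; τ=−ln(0.0494)/13.650=0.220 → t=0.220; u2·a0=0.9775·13.650=13.343; a1+…+a3=8.865 < 13.343 ≤ a1+…+a4=13.650 → R4 fires; Y=5 M=2 Q=3
Draw 2: a1=0.810, a2=4.070, a3=1.545, a4=3.190, a0=9.615; τ=−ln(0.0160)/9.615=0.430 → t=0.650; u2·a0=0.8493·9.615=8.166; a1+…+a3=6.425 < 8.166 ≤ a1+…+a4=9.615 → R4 fires; Y=5 M=1 Q=3
Draw 3: a1=0.405, a2=2.035, a3=1.545, a4=1.595, a0=5.580; τ=−ln(0.3547)/5.580=0.186 → t=0.836; u2·a0=0.4464·5.580=2.491; a1+a2=2.440 < 2.491 ≤ a1+…+a3=3.985 → R3 fires; Y=4 M=2 Q=4
Draw 4: a1=0.648, a2=3.256, a3=1.648, a4=2.552, a0=8.104; τ=−ln(0.6773)/8.104=0.048 → t=0.884; u2·a0=0.1221·8.104=0.989; a1=0.648 < 0.989 ≤ a1+a2=3.904 → R2 fires; Y=3 M=3 Q=4
Draw 5: a1=0.729, a2=3.663, a3=1.236, a4=2.871, a0=8.499; τ=−ln(0.4903)/8.499=0.084 → t=0.968; u2·a0=0.0982·8.499=0.835; a1=0.729 < 0.835 ≤ a1+a2=4.392 → R2 fires; Y=2 M=4 Q=4
Draw 6: a1=0.648, a2=3.256, a3=0.824, a4=2.552, a0=7.280; τ=−ln(0.6903)/7.280=0.051 → t=1.019 > T=1.01: stop.
Y first becomes ≤ 3 when it reaches 3 at the event at t=0.884.

Threshold first reached at t = 0.884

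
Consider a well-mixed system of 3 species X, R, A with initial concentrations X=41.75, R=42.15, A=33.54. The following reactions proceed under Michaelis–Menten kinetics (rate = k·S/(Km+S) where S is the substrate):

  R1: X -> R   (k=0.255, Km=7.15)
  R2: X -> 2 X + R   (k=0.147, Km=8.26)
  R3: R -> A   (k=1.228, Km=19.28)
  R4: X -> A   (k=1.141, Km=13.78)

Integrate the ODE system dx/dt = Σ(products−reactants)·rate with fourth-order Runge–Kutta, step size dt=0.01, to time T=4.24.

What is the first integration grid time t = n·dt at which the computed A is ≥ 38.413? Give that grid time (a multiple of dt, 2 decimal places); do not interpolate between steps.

RK4 with dt=0.01: 424 steps to T=4.24. Trajectory (selected grid times):
t=0.00: X=41.75 R=42.15 A=33.54
t=0.47: X=41.30 R=41.91 A=34.34
t=0.94: X=40.86 R=41.68 A=35.13
t=1.41: X=40.41 R=41.44 A=35.93
t=1.88: X=39.97 R=41.21 A=36.72
t=2.36: X=39.52 R=40.97 A=37.53
t=2.83: X=39.07 R=40.74 A=38.32
t=2.88: X=39.03 R=40.71 A=38.40
t=2.89: X=39.02 R=40.71 A=38.42
t=3.30: X=38.63 R=40.50 A=39.11
t=3.77: X=38.20 R=40.27 A=39.89
t=4.24: X=37.76 R=40.04 A=40.68
A(2.88)=38.403 < 38.413 but A(2.89)=38.420 ≥ 38.413, so the first grid time is t=2.89.

Threshold first reached at t = 2.89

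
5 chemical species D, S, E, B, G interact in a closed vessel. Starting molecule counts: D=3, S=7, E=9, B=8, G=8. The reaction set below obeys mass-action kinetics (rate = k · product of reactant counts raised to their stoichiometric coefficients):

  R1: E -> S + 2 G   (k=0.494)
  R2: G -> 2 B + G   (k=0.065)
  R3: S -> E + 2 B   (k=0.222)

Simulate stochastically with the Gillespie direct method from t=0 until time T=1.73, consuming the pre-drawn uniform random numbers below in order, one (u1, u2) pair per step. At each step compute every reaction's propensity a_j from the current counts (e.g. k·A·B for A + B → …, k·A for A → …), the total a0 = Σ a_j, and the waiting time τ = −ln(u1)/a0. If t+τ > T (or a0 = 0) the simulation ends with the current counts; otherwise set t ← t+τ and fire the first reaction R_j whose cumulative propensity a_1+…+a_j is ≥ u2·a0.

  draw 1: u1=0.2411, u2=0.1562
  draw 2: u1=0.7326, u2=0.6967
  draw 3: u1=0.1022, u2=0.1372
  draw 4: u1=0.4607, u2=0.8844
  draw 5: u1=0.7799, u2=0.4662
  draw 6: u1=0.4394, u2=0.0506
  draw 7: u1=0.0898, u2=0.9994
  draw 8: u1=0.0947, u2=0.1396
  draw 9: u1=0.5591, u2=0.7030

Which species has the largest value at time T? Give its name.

Dominant species at T: G

t=0.000: D=3 S=7 E=9 B=8 G=8
Draw 1: a1=4.446, a2=0.520, a3=1.554, a0=6.520; τ=−ln(0.2411)/6.520=0.218 → t=0.218; u2·a0=0.1562·6.520=1.018 ≤ a1=4.446 → R1 fires; D=3 S=8 E=8 B=8 G=10
Draw 2: a1=3.952, a2=0.650, a3=1.776, a0=6.378; τ=−ln(0.7326)/6.378=0.049 → t=0.267; u2·a0=0.6967·6.378=4.444; a1=3.952 < 4.444 ≤ a1+a2=4.602 → R2 fires; D=3 S=8 E=8 B=10 G=10
Draw 3: a1=3.952, a2=0.650, a3=1.776, a0=6.378; τ=−ln(0.1022)/6.378=0.358 → t=0.625; u2·a0=0.1372·6.378=0.875 ≤ a1=3.952 → R1 fires; D=3 S=9 E=7 B=10 G=12
Draw 4: a1=3.458, a2=0.780, a3=1.998, a0=6.236; τ=−ln(0.4607)/6.236=0.124 → t=0.749; u2·a0=0.8844·6.236=5.515; a1+a2=4.238 < 5.515 ≤ a1+…+a3=6.236 → R3 fires; D=3 S=8 E=8 B=12 G=12
Draw 5: a1=3.952, a2=0.780, a3=1.776, a0=6.508; τ=−ln(0.7799)/6.508=0.038 → t=0.787; u2·a0=0.4662·6.508=3.034 ≤ a1=3.952 → R1 fires; D=3 S=9 E=7 B=12 G=14
Draw 6: a1=3.458, a2=0.910, a3=1.998, a0=6.366; τ=−ln(0.4394)/6.366=0.129 → t=0.916; u2·a0=0.0506·6.366=0.322 ≤ a1=3.458 → R1 fires; D=3 S=10 E=6 B=12 G=16
Draw 7: a1=2.964, a2=1.040, a3=2.220, a0=6.224; τ=−ln(0.0898)/6.224=0.387 → t=1.303; u2·a0=0.9994·6.224=6.220; a1+a2=4.004 < 6.220 ≤ a1+…+a3=6.224 → R3 fires; D=3 S=9 E=7 B=14 G=16
Draw 8: a1=3.458, a2=1.040, a3=1.998, a0=6.496; τ=−ln(0.0947)/6.496=0.363 → t=1.666; u2·a0=0.1396·6.496=0.907 ≤ a1=3.458 → R1 fires; D=3 S=10 E=6 B=14 G=18
Draw 9: a1=2.964, a2=1.170, a3=2.220, a0=6.354; τ=−ln(0.5591)/6.354=0.092 → t=1.758 > T=1.73: stop.
At T=1.73: D=3 S=10 E=6 B=14 G=18; the largest is G.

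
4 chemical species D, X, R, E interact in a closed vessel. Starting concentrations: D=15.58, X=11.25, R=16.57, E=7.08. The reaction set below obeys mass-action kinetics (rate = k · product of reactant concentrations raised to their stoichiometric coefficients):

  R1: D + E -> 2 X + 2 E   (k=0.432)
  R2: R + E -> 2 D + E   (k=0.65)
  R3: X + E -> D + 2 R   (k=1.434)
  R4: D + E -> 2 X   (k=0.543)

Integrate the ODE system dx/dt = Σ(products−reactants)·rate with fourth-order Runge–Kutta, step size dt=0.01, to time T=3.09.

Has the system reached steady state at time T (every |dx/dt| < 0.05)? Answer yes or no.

Steady state at T: yes

RK4 with dt=0.01: 309 steps to T=3.09. Trajectory (selected grid times):
t=0.00: D=15.58 X=11.25 R=16.57 E=7.08
t=0.34: D=24.35 X=17.11 R=25.08 E=0.00
t=0.69: D=24.36 X=17.11 R=25.08 E=0.00
t=1.03: D=24.36 X=17.11 R=25.08 E=0.00
t=1.37: D=24.36 X=17.11 R=25.08 E=0.00
t=1.72: D=24.36 X=17.11 R=25.08 E=0.00
t=2.06: D=24.36 X=17.11 R=25.08 E=0.00
t=2.40: D=24.36 X=17.11 R=25.08 E=0.00
t=2.75: D=24.36 X=17.11 R=25.08 E=0.00
t=3.09: D=24.36 X=17.11 R=25.08 E=0.00
Rates at T: R1=0.0000, R2=0.0000, R3=0.0000, R4=0.0000
dx/dt at T (Σ net stoichiometry × rate): D=+0.0000, X=+0.0000, R=+0.0000, E=-0.0000
Largest |dx/dt| is |+0.0000| (D) < 0.05 → steady.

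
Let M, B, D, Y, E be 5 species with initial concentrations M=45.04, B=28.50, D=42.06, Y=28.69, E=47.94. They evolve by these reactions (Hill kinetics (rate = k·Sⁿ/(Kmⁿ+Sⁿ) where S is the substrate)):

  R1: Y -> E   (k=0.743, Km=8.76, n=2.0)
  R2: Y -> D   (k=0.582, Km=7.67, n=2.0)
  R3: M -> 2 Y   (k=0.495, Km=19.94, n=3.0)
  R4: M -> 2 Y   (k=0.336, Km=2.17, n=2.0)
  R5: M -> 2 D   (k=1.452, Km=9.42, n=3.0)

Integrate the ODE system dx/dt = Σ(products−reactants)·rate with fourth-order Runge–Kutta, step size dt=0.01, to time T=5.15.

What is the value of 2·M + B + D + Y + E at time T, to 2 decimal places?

Check how each reaction changes W = 2·M + B + D + Y + E (weight of products minus weight of reactants):
R1: Y -> E: (1·1) − (1·1) = 1 − 1 = 0
R2: Y -> D: (1·1) − (1·1) = 1 − 1 = 0
R3: M -> 2 Y: (1·2) − (2·1) = 2 − 2 = 0
R4: M -> 2 Y: (1·2) − (2·1) = 2 − 2 = 0
R5: M -> 2 D: (1·2) − (2·1) = 2 − 2 = 0
Every reaction leaves W unchanged, so W is conserved and no simulation is needed: W(T) = W(0) = 2·45.04 + 28.50 + 42.06 + 28.69 + 47.94 = 237.27

Value at T = 237.27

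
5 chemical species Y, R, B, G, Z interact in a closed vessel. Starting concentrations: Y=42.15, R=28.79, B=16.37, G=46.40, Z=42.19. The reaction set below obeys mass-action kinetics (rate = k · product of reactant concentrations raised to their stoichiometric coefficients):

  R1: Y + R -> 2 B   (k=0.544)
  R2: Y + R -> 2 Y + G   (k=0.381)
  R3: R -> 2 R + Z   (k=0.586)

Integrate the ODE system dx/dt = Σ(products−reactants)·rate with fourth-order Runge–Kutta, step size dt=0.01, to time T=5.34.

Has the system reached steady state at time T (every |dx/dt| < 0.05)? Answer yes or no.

RK4 with dt=0.01: 534 steps to T=5.34. Trajectory (selected grid times):
t=0.00: Y=42.15 R=28.79 B=16.37 G=46.40 Z=42.19
t=0.59: Y=36.99 R=0.00 B=50.78 G=58.45 Z=42.66
t=1.19: Y=36.99 R=0.00 B=50.78 G=58.45 Z=42.66
t=1.78: Y=36.99 R=0.00 B=50.78 G=58.45 Z=42.66
t=2.37: Y=36.99 R=0.00 B=50.78 G=58.45 Z=42.66
t=2.97: Y=36.99 R=0.00 B=50.78 G=58.45 Z=42.66
t=3.56: Y=36.99 R=0.00 B=50.78 G=58.45 Z=42.66
t=4.15: Y=36.99 R=0.00 B=50.78 G=58.45 Z=42.66
t=4.75: Y=36.99 R=0.00 B=50.78 G=58.45 Z=42.66
t=5.34: Y=36.99 R=0.00 B=50.78 G=58.45 Z=42.66
Rates at T: R1=0.0000, R2=0.0000, R3=0.0000
dx/dt at T (Σ net stoichiometry × rate): Y=-0.0000, R=-0.0000, B=+0.0000, G=+0.0000, Z=+0.0000
Largest |dx/dt| is |+0.0000| (B) < 0.05 → steady.

Steady state at T: yes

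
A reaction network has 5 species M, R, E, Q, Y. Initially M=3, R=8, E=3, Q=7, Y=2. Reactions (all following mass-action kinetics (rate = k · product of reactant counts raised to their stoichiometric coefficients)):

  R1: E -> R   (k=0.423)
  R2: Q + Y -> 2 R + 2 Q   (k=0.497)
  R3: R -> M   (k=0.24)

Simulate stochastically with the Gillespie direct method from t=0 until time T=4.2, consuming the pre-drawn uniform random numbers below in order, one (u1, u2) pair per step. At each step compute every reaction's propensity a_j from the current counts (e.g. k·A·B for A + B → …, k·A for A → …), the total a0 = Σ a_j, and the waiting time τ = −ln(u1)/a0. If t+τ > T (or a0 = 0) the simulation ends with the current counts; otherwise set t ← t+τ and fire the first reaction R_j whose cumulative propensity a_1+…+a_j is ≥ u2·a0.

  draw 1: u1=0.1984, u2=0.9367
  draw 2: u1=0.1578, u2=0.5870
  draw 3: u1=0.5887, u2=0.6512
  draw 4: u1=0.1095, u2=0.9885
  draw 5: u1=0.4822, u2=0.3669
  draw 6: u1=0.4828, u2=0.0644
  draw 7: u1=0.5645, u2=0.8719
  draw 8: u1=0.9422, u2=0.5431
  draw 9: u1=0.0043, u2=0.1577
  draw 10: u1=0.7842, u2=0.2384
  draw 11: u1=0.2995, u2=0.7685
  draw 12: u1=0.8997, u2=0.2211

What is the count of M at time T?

t=0.000: M=3 R=8 E=3 Q=7 Y=2
Draw 1: a1=1.269, a2=6.958, a3=1.920, a0=10.147; τ=−ln(0.1984)/10.147=0.159 → t=0.159; u2·a0=0.9367·10.147=9.505; a1+a2=8.227 < 9.505 ≤ a1+…+a3=10.147 → R3 fires; M=4 R=7 E=3 Q=7 Y=2
Draw 2: a1=1.269, a2=6.958, a3=1.680, a0=9.907; τ=−ln(0.1578)/9.907=0.186 → t=0.346; u2·a0=0.5870·9.907=5.815; a1=1.269 < 5.815 ≤ a1+a2=8.227 → R2 fires; M=4 R=9 E=3 Q=8 Y=1
Draw 3: a1=1.269, a2=3.976, a3=2.160, a0=7.405; τ=−ln(0.5887)/7.405=0.072 → t=0.417; u2·a0=0.6512·7.405=4.822; a1=1.269 < 4.822 ≤ a1+a2=5.245 → R2 fires; M=4 R=11 E=3 Q=9 Y=0
Draw 4: a1=1.269, a2=0.000, a3=2.640, a0=3.909; τ=−ln(0.1095)/3.909=0.566 → t=0.983; u2·a0=0.9885·3.909=3.864; a1+a2=1.269 < 3.864 ≤ a1+…+a3=3.909 → R3 fires; M=5 R=10 E=3 Q=9 Y=0
Draw 5: a1=1.269, a2=0.000, a3=2.400, a0=3.669; τ=−ln(0.4822)/3.669=0.199 → t=1.182; u2·a0=0.3669·3.669=1.346; a1+a2=1.269 < 1.346 ≤ a1+…+a3=3.669 → R3 fires; M=6 R=9 E=3 Q=9 Y=0
Draw 6: a1=1.269, a2=0.000, a3=2.160, a0=3.429; τ=−ln(0.4828)/3.429=0.212 → t=1.394; u2·a0=0.0644·3.429=0.221 ≤ a1=1.269 → R1 fires; M=6 R=10 E=2 Q=9 Y=0
Draw 7: a1=0.846, a2=0.000, a3=2.400, a0=3.246; τ=−ln(0.5645)/3.246=0.176 → t=1.570; u2·a0=0.8719·3.246=2.830; a1+a2=0.846 < 2.830 ≤ a1+…+a3=3.246 → R3 fires; M=7 R=9 E=2 Q=9 Y=0
Draw 8: a1=0.846, a2=0.000, a3=2.160, a0=3.006; τ=−ln(0.9422)/3.006=0.020 → t=1.590; u2·a0=0.5431·3.006=1.633; a1+a2=0.846 < 1.633 ≤ a1+…+a3=3.006 → R3 fires; M=8 R=8 E=2 Q=9 Y=0
Draw 9: a1=0.846, a2=0.000, a3=1.920, a0=2.766; τ=−ln(0.0043)/2.766=1.970 → t=3.560; u2·a0=0.1577·2.766=0.436 ≤ a1=0.846 → R1 fires; M=8 R=9 E=1 Q=9 Y=0
Draw 10: a1=0.423, a2=0.000, a3=2.160, a0=2.583; τ=−ln(0.7842)/2.583=0.094 → t=3.654; u2·a0=0.2384·2.583=0.616; a1+a2=0.423 < 0.616 ≤ a1+…+a3=2.583 → R3 fires; M=9 R=8 E=1 Q=9 Y=0
Draw 11: a1=0.423, a2=0.000, a3=1.920, a0=2.343; τ=−ln(0.2995)/2.343=0.515 → t=4.169; u2·a0=0.7685·2.343=1.801; a1+a2=0.423 < 1.801 ≤ a1+…+a3=2.343 → R3 fires; M=10 R=7 E=1 Q=9 Y=0
Draw 12: a1=0.423, a2=0.000, a3=1.680, a0=2.103; τ=−ln(0.8997)/2.103=0.050 → t=4.219 > T=4.2: stop.
Read off M at T=4.2: 10

M at T = 10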